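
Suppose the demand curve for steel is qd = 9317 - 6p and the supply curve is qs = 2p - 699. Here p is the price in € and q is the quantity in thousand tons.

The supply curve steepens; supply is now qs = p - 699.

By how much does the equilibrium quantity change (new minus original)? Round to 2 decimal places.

-1073.14

Original equilibrium: 9317 - 6p = 2p - 699 gives 10016 = 8p, so p = 1252 and q = 1805.
The shock moves the curves to qd = 9317 - 6p and qs = p - 699.
New equilibrium: 9317 - 6p = p - 699 ⇒ 10016 = 7p ⇒ p = 10016/7 ≈ 1430.8571, q = 5123/7 ≈ 731.8571.
Δq = 731.8571 − 1805 = -1073.14.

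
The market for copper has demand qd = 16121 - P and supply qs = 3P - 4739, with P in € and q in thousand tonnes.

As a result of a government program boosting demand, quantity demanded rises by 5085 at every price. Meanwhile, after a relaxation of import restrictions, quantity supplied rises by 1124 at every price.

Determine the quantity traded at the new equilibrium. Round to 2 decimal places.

Initially, 16121 - P = 3P - 4739, so 20860 = 4P and P = 5215, q = 10906.
After the shift, demand is qd = 21206 - P and supply is qs = 3P - 3615.
Setting them equal: 21206 - P = 3P - 3615 → 24821 = 4P, so P = 6205.25 and q = 15000.75.

15000.75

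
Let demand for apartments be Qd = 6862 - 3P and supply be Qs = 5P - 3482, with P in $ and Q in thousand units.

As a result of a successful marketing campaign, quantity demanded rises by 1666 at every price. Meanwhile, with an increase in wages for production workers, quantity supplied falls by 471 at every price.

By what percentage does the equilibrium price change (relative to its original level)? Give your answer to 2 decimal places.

+20.66

Solve the original market: 6862 - 3P = 5P - 3482, hence P = 1293 and Q = 2983.
After the shift, demand is Qd = 8528 - 3P and supply is Qs = 5P - 3953.
New equilibrium: 8528 - 3P = 5P - 3953 ⇒ 12481 = 8P ⇒ P = 1560.125, Q = 3847.625.
%ΔP = (1560.125 − 1293) / 1293 × 100 = +20.66%.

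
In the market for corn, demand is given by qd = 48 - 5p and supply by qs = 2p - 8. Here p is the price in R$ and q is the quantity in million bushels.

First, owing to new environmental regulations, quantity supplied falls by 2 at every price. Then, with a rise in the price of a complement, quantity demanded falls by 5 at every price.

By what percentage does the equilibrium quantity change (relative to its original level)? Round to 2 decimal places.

-35.71

Before the shock: 48 - 5p = 2p - 8 ⇒ 56 = 7p ⇒ p = 8, q = 8.
The shock moves the curves to qd = 43 - 5p and qs = 2p - 10.
Equate the new curves: 43 - 5p = 2p - 10, giving 53 = 7p, p = 53/7 ≈ 7.5714, q = 36/7 ≈ 5.1429.
%Δq = (5.1429 − 8) / 8 × 100 = -35.71%.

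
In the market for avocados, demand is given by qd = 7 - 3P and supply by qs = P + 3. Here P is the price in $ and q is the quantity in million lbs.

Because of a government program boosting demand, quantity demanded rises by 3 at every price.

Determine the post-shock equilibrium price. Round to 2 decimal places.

1.75

Solve the original market: 7 - 3P = P + 3, hence P = 1 and q = 4.
After the shift, demand is qd = 10 - 3P and supply is qs = P + 3.
New equilibrium: 10 - 3P = P + 3 ⇒ 7 = 4P ⇒ P = 1.75, q = 4.75.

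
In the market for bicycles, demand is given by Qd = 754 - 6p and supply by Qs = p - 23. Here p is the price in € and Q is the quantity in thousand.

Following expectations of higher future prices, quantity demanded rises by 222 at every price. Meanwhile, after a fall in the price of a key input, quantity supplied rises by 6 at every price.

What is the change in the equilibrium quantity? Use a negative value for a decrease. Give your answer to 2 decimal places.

+36.86

Before the shock: 754 - 6p = p - 23 ⇒ 777 = 7p ⇒ p = 111, Q = 88.
The new curves are Qd = 976 - 6p (demand) and Qs = p - 17 (supply).
New equilibrium: 976 - 6p = p - 17 ⇒ 993 = 7p ⇒ p = 993/7 ≈ 141.8571, Q = 874/7 ≈ 124.8571.
ΔQ = 124.8571 − 88 = +36.86.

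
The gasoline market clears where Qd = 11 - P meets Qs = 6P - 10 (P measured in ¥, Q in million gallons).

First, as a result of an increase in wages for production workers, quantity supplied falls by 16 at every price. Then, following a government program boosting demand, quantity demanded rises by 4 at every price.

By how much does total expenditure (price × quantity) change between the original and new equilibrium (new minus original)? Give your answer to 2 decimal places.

+29.55

Before the shock: 11 - P = 6P - 10 ⇒ 21 = 7P ⇒ P = 3, Q = 8.
The shock moves the curves to Qd = 15 - P and Qs = 6P - 26.
Setting them equal: 15 - P = 6P - 26 → 41 = 7P, so P = 41/7 ≈ 5.8571 and Q = 64/7 ≈ 9.1429.
Expenditure moves from 3×8 = 24 to 5.8571×9.1429 = 53.5510; change = +29.55.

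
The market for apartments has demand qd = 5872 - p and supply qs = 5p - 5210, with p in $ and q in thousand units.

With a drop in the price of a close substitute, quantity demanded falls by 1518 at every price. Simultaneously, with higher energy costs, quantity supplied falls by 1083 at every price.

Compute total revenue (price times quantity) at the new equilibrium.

Before the shock: 5872 - p = 5p - 5210 ⇒ 11082 = 6p ⇒ p = 1847, q = 4025.
After the shift, demand is qd = 4354 - p and supply is qs = 5p - 6293.
Equate the new curves: 4354 - p = 5p - 6293, giving 10647 = 6p, p = 1774.5, q = 2579.5.
New expenditure = 1774.5 × 2579.5 = 4577322.75.

4577322.75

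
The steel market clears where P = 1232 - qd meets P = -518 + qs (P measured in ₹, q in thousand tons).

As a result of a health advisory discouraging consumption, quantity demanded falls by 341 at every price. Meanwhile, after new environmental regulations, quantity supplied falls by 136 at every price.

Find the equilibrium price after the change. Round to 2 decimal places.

Initially, 1232 - P = P + 518, so 714 = 2P and P = 357, q = 875.
The shock moves the curves to qd = 891 - P and qs = P + 382.
Clearing the new market: 891 - P = P + 382, so P = 254.5 and q = 636.5.

254.50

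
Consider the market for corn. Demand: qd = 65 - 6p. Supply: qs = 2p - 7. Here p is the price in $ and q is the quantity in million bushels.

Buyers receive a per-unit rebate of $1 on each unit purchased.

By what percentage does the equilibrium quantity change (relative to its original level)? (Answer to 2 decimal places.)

Before the shock: 65 - 6p = 2p - 7 ⇒ 72 = 8p ⇒ p = 9, q = 11.
Since buyers' out-of-pocket price is the market price minus the rebate, the effective demand curve becomes qd = 71 - 6p.
Setting them equal: 71 - 6p = 2p - 7 → 78 = 8p, so p = 9.75 and q = 12.5.
%Δq = (12.5 − 11) / 11 × 100 = +13.64%.

+13.64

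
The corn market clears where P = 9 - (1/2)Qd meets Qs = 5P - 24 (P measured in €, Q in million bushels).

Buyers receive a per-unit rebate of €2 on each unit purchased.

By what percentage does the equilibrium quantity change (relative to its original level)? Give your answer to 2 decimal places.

Solve the original market: 18 - 2P = 5P - 24, hence P = 6 and Q = 6.
Since buyers' out-of-pocket price is the market price minus the rebate, the effective demand curve becomes Qd = 22 - 2P.
Setting them equal: 22 - 2P = 5P - 24 → 46 = 7P, so P = 46/7 ≈ 6.5714 and Q = 62/7 ≈ 8.8571.
%ΔQ = (8.8571 − 6) / 6 × 100 = +47.62%.

+47.62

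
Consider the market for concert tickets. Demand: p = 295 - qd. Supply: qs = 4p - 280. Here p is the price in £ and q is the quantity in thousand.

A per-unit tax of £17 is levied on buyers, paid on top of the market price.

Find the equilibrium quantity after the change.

166.4

Solve the original market: 295 - p = 4p - 280, hence p = 115 and q = 180.
Since buyers pay the price plus the tax, the effective demand curve becomes qd = 278 - p.
Equate the new curves: 278 - p = 4p - 280, giving 558 = 5p, p = 111.6, q = 166.4.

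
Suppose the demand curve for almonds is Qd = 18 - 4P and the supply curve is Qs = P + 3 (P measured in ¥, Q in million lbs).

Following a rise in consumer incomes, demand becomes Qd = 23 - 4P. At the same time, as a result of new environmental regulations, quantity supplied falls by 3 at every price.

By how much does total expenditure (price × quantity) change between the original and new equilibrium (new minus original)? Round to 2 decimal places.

+3.16

Solve the original market: 18 - 4P = P + 3, hence P = 3 and Q = 6.
The new curves are Qd = 23 - 4P (demand) and Qs = P (supply).
Equate the new curves: 23 - 4P = P, giving 23 = 5P, P = 4.6, Q = 4.6.
Expenditure moves from 3×6 = 18 to 4.6×4.6 = 21.16; change = +3.16.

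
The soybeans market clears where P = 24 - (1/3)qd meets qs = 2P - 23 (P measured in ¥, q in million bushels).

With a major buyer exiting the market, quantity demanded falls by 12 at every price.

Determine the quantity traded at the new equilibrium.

Initially, 72 - 3P = 2P - 23, so 95 = 5P and P = 19, q = 15.
With the change applied: demand qd = 60 - 3P, supply qs = 2P - 23.
New equilibrium: 60 - 3P = 2P - 23 ⇒ 83 = 5P ⇒ P = 16.6, q = 10.2.

10.2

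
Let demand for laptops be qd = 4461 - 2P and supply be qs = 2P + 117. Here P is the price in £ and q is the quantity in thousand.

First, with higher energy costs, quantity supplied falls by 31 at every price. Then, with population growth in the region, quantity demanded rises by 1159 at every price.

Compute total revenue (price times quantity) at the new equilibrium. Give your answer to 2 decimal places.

Solve the original market: 4461 - 2P = 2P + 117, hence P = 1086 and q = 2289.
The shock moves the curves to qd = 5620 - 2P and qs = 2P + 86.
Setting them equal: 5620 - 2P = 2P + 86 → 5534 = 4P, so P = 1383.5 and q = 2853.
New expenditure = 1383.5 × 2853 = 3947125.50.

3947125.50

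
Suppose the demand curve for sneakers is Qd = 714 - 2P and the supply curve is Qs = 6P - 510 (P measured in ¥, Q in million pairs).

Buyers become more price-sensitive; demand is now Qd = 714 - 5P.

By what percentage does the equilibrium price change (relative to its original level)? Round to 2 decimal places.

Original equilibrium: 714 - 2P = 6P - 510 gives 1224 = 8P, so P = 153 and Q = 408.
After the shift, demand is Qd = 714 - 5P and supply is Qs = 6P - 510.
Setting them equal: 714 - 5P = 6P - 510 → 1224 = 11P, so P = 1224/11 ≈ 111.2727 and Q = 1734/11 ≈ 157.6364.
%ΔP = (111.2727 − 153) / 153 × 100 = -27.27%.

-27.27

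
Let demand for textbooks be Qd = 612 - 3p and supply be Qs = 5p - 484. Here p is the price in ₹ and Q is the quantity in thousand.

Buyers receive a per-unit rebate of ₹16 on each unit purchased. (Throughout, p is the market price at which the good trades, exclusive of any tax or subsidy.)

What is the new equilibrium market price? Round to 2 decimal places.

Initially, 612 - 3p = 5p - 484, so 1096 = 8p and p = 137, Q = 201.
Since buyers' out-of-pocket price is the market price minus the rebate, the effective demand curve becomes Qd = 660 - 3p.
Setting them equal: 660 - 3p = 5p - 484 → 1144 = 8p, so p = 143 and Q = 231.

143.00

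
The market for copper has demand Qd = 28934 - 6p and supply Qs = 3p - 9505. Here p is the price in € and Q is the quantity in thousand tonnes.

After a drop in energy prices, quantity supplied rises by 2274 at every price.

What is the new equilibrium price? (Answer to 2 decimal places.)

4018.33

Original equilibrium: 28934 - 6p = 3p - 9505 gives 38439 = 9p, so p = 4271 and Q = 3308.
With the change applied: demand Qd = 28934 - 6p, supply Qs = 3p - 7231.
New equilibrium: 28934 - 6p = 3p - 7231 ⇒ 36165 = 9p ⇒ p = 12055/3 ≈ 4018.3333, Q = 4824.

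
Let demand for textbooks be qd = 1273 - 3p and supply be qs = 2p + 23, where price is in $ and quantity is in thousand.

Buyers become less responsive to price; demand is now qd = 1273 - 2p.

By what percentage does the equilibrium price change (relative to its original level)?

+25

Original equilibrium: 1273 - 3p = 2p + 23 gives 1250 = 5p, so p = 250 and q = 523.
The new curves are qd = 1273 - 2p (demand) and qs = 2p + 23 (supply).
Equate the new curves: 1273 - 2p = 2p + 23, giving 1250 = 4p, p = 312.5, q = 648.
%Δp = (312.5 − 250) / 250 × 100 = +25%.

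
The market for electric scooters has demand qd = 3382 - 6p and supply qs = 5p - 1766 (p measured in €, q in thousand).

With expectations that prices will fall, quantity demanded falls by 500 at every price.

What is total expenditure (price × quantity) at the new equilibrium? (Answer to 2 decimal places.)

146508.03

Before the shock: 3382 - 6p = 5p - 1766 ⇒ 5148 = 11p ⇒ p = 468, q = 574.
After the shift, demand is qd = 2882 - 6p and supply is qs = 5p - 1766.
Setting them equal: 2882 - 6p = 5p - 1766 → 4648 = 11p, so p = 4648/11 ≈ 422.5455 and q = 3814/11 ≈ 346.7273.
New expenditure = 422.5455 × 346.7273 = 146508.03.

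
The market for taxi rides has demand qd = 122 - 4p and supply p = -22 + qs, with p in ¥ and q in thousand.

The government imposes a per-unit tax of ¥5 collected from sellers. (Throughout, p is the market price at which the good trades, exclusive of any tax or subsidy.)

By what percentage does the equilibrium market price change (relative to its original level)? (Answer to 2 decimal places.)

+5.00

Solve the original market: 122 - 4p = p + 22, hence p = 20 and q = 42.
Since sellers keep the price net of the tax, the effective supply curve becomes qs = p + 17.
Setting them equal: 122 - 4p = p + 17 → 105 = 5p, so p = 21 and q = 38.
%Δp = (21 − 20) / 20 × 100 = +5.00%.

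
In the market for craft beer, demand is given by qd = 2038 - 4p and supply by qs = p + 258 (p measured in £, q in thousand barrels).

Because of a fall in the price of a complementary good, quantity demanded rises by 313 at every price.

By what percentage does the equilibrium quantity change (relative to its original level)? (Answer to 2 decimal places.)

Original equilibrium: 2038 - 4p = p + 258 gives 1780 = 5p, so p = 356 and q = 614.
The new curves are qd = 2351 - 4p (demand) and qs = p + 258 (supply).
Setting them equal: 2351 - 4p = p + 258 → 2093 = 5p, so p = 418.6 and q = 676.6.
%Δq = (676.6 − 614) / 614 × 100 = +10.20%.

+10.20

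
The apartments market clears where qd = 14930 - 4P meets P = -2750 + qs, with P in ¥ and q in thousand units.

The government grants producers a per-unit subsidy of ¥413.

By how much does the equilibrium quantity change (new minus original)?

Solve the original market: 14930 - 4P = P + 2750, hence P = 2436 and q = 5186.
Since sellers receive the price plus the subsidy, the effective supply curve becomes qs = P + 3163.
Clearing the new market: 14930 - 4P = P + 3163, so P = 2353.4 and q = 5516.4.
Δq = 5516.4 − 5186 = +330.4.

+330.4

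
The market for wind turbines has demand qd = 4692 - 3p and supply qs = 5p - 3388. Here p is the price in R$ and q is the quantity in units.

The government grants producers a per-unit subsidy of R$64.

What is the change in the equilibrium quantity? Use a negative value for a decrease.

+120

Initially, 4692 - 3p = 5p - 3388, so 8080 = 8p and p = 1010, q = 1662.
Since sellers receive the price plus the subsidy, the effective supply curve becomes qs = 5p - 3068.
Clearing the new market: 4692 - 3p = 5p - 3068, so p = 970 and q = 1782.
Δq = 1782 − 1662 = +120.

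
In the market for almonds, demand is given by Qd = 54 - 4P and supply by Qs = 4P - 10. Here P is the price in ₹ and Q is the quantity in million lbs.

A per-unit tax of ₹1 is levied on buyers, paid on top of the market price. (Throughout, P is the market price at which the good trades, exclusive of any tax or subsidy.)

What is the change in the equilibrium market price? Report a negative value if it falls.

Original equilibrium: 54 - 4P = 4P - 10 gives 64 = 8P, so P = 8 and Q = 22.
Since buyers pay the price plus the tax, the effective demand curve becomes Qd = 50 - 4P.
Clearing the new market: 50 - 4P = 4P - 10, so P = 7.5 and Q = 20.
ΔP = 7.5 − 8 = -0.5.

-0.5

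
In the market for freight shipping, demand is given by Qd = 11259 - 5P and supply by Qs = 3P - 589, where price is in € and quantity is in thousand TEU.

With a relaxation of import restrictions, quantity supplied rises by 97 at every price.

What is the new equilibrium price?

Before the shock: 11259 - 5P = 3P - 589 ⇒ 11848 = 8P ⇒ P = 1481, Q = 3854.
The new curves are Qd = 11259 - 5P (demand) and Qs = 3P - 492 (supply).
Equate the new curves: 11259 - 5P = 3P - 492, giving 11751 = 8P, P = 1468.875, Q = 3914.625.

1468.875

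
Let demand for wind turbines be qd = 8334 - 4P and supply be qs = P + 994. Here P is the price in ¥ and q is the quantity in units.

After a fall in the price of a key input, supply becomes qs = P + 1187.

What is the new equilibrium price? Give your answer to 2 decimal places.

1429.40

Initially, 8334 - 4P = P + 994, so 7340 = 5P and P = 1468, q = 2462.
With the change applied: demand qd = 8334 - 4P, supply qs = P + 1187.
Clearing the new market: 8334 - 4P = P + 1187, so P = 1429.4 and q = 2616.4.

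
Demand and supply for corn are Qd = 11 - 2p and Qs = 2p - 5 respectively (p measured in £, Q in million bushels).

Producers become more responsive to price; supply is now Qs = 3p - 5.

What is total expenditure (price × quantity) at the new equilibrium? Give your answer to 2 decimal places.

Original equilibrium: 11 - 2p = 2p - 5 gives 16 = 4p, so p = 4 and Q = 3.
The shock moves the curves to Qd = 11 - 2p and Qs = 3p - 5.
Equate the new curves: 11 - 2p = 3p - 5, giving 16 = 5p, p = 3.2, Q = 4.6.
New expenditure = 3.2 × 4.6 = 14.72.

14.72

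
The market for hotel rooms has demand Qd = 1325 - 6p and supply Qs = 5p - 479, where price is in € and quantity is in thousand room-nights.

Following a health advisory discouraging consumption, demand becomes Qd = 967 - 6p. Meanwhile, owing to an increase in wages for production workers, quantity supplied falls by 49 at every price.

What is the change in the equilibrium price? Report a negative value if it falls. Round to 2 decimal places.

Original equilibrium: 1325 - 6p = 5p - 479 gives 1804 = 11p, so p = 164 and Q = 341.
The new curves are Qd = 967 - 6p (demand) and Qs = 5p - 528 (supply).
Clearing the new market: 967 - 6p = 5p - 528, so p = 1495/11 ≈ 135.9091 and Q = 1667/11 ≈ 151.5455.
Δp = 135.9091 − 164 = -28.09.

-28.09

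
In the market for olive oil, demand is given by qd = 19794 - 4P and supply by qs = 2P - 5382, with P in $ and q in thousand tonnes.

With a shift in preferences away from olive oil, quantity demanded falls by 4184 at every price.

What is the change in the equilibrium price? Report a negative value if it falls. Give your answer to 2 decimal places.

-697.33

Initially, 19794 - 4P = 2P - 5382, so 25176 = 6P and P = 4196, q = 3010.
The shock moves the curves to qd = 15610 - 4P and qs = 2P - 5382.
Equate the new curves: 15610 - 4P = 2P - 5382, giving 20992 = 6P, P = 10496/3 ≈ 3498.6667, q = 4846/3 ≈ 1615.3333.
ΔP = 3498.6667 − 4196 = -697.33.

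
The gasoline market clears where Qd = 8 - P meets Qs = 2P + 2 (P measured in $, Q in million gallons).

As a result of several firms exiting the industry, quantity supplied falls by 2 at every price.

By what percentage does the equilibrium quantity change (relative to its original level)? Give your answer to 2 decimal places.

Original equilibrium: 8 - P = 2P + 2 gives 6 = 3P, so P = 2 and Q = 6.
With the change applied: demand Qd = 8 - P, supply Qs = 2P.
New equilibrium: 8 - P = 2P ⇒ 8 = 3P ⇒ P = 8/3 ≈ 2.6667, Q = 16/3 ≈ 5.3333.
%ΔQ = (5.3333 − 6) / 6 × 100 = -11.11%.

-11.11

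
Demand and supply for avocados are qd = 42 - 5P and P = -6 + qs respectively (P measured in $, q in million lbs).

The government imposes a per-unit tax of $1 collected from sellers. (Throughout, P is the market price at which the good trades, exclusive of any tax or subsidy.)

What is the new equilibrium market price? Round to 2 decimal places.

Original equilibrium: 42 - 5P = P + 6 gives 36 = 6P, so P = 6 and q = 12.
Since sellers keep the price net of the tax, the effective supply curve becomes qs = P + 5.
New equilibrium: 42 - 5P = P + 5 ⇒ 37 = 6P ⇒ P = 37/6 ≈ 6.1667, q = 67/6 ≈ 11.1667.

6.17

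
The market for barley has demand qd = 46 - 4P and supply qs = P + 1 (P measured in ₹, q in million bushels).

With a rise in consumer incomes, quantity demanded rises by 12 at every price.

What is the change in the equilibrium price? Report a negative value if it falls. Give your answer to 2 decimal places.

+2.40

Original equilibrium: 46 - 4P = P + 1 gives 45 = 5P, so P = 9 and q = 10.
The shock moves the curves to qd = 58 - 4P and qs = P + 1.
Clearing the new market: 58 - 4P = P + 1, so P = 11.4 and q = 12.4.
ΔP = 11.4 − 9 = +2.40.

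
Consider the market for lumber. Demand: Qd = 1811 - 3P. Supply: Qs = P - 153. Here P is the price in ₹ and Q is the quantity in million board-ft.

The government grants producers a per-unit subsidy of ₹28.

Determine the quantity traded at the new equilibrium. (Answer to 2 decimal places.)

359.00

Solve the original market: 1811 - 3P = P - 153, hence P = 491 and Q = 338.
Since sellers receive the price plus the subsidy, the effective supply curve becomes Qs = P - 125.
New equilibrium: 1811 - 3P = P - 125 ⇒ 1936 = 4P ⇒ P = 484, Q = 359.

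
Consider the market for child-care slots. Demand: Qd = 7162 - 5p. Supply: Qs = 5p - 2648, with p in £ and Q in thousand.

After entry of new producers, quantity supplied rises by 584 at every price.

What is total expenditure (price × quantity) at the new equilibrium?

2351707.4

Solve the original market: 7162 - 5p = 5p - 2648, hence p = 981 and Q = 2257.
The new curves are Qd = 7162 - 5p (demand) and Qs = 5p - 2064 (supply).
Clearing the new market: 7162 - 5p = 5p - 2064, so p = 922.6 and Q = 2549.
New expenditure = 922.6 × 2549 = 2351707.4.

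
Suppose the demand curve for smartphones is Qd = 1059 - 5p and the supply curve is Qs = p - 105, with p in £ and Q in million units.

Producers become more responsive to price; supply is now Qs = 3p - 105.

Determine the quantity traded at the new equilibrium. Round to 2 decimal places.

331.50

Initially, 1059 - 5p = p - 105, so 1164 = 6p and p = 194, Q = 89.
The shock moves the curves to Qd = 1059 - 5p and Qs = 3p - 105.
Equate the new curves: 1059 - 5p = 3p - 105, giving 1164 = 8p, p = 145.5, Q = 331.5.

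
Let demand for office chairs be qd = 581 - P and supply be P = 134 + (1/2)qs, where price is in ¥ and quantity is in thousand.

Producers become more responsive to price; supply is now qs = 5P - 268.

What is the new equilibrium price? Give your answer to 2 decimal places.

Before the shock: 581 - P = 2P - 268 ⇒ 849 = 3P ⇒ P = 283, q = 298.
The new curves are qd = 581 - P (demand) and qs = 5P - 268 (supply).
Setting them equal: 581 - P = 5P - 268 → 849 = 6P, so P = 141.5 and q = 439.5.

141.50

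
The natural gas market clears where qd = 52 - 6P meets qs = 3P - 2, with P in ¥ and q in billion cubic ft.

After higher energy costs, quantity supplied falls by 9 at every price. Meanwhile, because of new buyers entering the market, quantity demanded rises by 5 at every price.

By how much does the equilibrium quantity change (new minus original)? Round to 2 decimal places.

Solve the original market: 52 - 6P = 3P - 2, hence P = 6 and q = 16.
The new curves are qd = 57 - 6P (demand) and qs = 3P - 11 (supply).
New equilibrium: 57 - 6P = 3P - 11 ⇒ 68 = 9P ⇒ P = 68/9 ≈ 7.5556, q = 35/3 ≈ 11.6667.
Δq = 11.6667 − 16 = -4.33.

-4.33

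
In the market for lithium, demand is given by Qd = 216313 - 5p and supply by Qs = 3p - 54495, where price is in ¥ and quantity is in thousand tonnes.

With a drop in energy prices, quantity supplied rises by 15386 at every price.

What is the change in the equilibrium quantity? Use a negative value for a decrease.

+9616.25

Solve the original market: 216313 - 5p = 3p - 54495, hence p = 33851 and Q = 47058.
With the change applied: demand Qd = 216313 - 5p, supply Qs = 3p - 39109.
New equilibrium: 216313 - 5p = 3p - 39109 ⇒ 255422 = 8p ⇒ p = 31927.75, Q = 56674.25.
ΔQ = 56674.25 − 47058 = +9616.25.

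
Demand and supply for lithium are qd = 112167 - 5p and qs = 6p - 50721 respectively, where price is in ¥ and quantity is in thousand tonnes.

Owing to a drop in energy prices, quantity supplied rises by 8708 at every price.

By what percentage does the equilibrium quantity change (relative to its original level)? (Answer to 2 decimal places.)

Original equilibrium: 112167 - 5p = 6p - 50721 gives 162888 = 11p, so p = 14808 and q = 38127.
The new curves are qd = 112167 - 5p (demand) and qs = 6p - 42013 (supply).
Clearing the new market: 112167 - 5p = 6p - 42013, so p = 154180/11 ≈ 14016.3636 and q = 462937/11 ≈ 42085.1818.
%Δq = (42085.1818 − 38127) / 38127 × 100 = +10.38%.

+10.38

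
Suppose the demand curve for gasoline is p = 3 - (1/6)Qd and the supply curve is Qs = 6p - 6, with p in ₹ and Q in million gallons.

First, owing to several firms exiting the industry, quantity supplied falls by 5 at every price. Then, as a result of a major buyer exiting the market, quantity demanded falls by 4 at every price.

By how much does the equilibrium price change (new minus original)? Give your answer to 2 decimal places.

+0.08

Solve the original market: 18 - 6p = 6p - 6, hence p = 2 and Q = 6.
The new curves are Qd = 14 - 6p (demand) and Qs = 6p - 11 (supply).
Setting them equal: 14 - 6p = 6p - 11 → 25 = 12p, so p = 25/12 ≈ 2.0833 and Q = 1.5.
Δp = 2.0833 − 2 = +0.08.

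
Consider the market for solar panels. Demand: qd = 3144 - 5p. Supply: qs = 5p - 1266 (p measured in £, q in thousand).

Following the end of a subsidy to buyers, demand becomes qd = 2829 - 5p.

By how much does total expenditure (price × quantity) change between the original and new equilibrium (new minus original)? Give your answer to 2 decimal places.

Solve the original market: 3144 - 5p = 5p - 1266, hence p = 441 and q = 939.
The new curves are qd = 2829 - 5p (demand) and qs = 5p - 1266 (supply).
Clearing the new market: 2829 - 5p = 5p - 1266, so p = 409.5 and q = 781.5.
Expenditure moves from 441×939 = 414099 to 409.5×781.5 = 320024.25; change = -94074.75.

-94074.75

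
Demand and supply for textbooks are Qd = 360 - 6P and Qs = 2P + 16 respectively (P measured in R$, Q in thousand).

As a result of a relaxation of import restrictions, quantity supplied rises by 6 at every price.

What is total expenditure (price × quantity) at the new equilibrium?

4499.625

Solve the original market: 360 - 6P = 2P + 16, hence P = 43 and Q = 102.
The new curves are Qd = 360 - 6P (demand) and Qs = 2P + 22 (supply).
Equate the new curves: 360 - 6P = 2P + 22, giving 338 = 8P, P = 42.25, Q = 106.5.
New expenditure = 42.25 × 106.5 = 4499.625.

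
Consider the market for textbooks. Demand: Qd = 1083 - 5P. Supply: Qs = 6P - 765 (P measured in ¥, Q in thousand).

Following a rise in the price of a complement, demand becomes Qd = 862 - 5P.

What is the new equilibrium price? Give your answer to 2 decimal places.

147.91

Before the shock: 1083 - 5P = 6P - 765 ⇒ 1848 = 11P ⇒ P = 168, Q = 243.
After the shift, demand is Qd = 862 - 5P and supply is Qs = 6P - 765.
Clearing the new market: 862 - 5P = 6P - 765, so P = 1627/11 ≈ 147.9091 and Q = 1347/11 ≈ 122.4545.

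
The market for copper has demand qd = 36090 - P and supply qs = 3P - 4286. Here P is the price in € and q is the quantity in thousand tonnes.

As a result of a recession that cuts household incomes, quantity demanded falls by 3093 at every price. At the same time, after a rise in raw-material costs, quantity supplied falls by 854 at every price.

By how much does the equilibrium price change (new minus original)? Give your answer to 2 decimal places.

-559.75

Original equilibrium: 36090 - P = 3P - 4286 gives 40376 = 4P, so P = 10094 and q = 25996.
The shock moves the curves to qd = 32997 - P and qs = 3P - 5140.
Equate the new curves: 32997 - P = 3P - 5140, giving 38137 = 4P, P = 9534.25, q = 23462.75.
ΔP = 9534.25 − 10094 = -559.75.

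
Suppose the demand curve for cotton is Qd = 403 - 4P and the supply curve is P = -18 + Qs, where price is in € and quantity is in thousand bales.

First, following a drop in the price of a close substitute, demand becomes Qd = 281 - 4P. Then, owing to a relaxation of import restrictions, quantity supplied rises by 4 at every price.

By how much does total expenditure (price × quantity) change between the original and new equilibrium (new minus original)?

-3492.16

Solve the original market: 403 - 4P = P + 18, hence P = 77 and Q = 95.
After the shift, demand is Qd = 281 - 4P and supply is Qs = P + 22.
Clearing the new market: 281 - 4P = P + 22, so P = 51.8 and Q = 73.8.
Expenditure moves from 77×95 = 7315 to 51.8×73.8 = 3822.84; change = -3492.16.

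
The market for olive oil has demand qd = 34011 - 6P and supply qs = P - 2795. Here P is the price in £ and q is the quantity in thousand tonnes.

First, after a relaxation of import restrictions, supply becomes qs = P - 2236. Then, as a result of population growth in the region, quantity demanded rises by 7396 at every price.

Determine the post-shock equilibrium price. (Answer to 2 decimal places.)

6234.71

Before the shock: 34011 - 6P = P - 2795 ⇒ 36806 = 7P ⇒ P = 5258, q = 2463.
After the shift, demand is qd = 41407 - 6P and supply is qs = P - 2236.
Clearing the new market: 41407 - 6P = P - 2236, so P = 43643/7 ≈ 6234.7143 and q = 27991/7 ≈ 3998.7143.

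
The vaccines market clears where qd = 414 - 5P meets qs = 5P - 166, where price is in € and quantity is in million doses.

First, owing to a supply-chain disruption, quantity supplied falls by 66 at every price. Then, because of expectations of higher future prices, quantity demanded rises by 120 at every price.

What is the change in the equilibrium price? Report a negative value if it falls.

Initially, 414 - 5P = 5P - 166, so 580 = 10P and P = 58, q = 124.
The new curves are qd = 534 - 5P (demand) and qs = 5P - 232 (supply).
Setting them equal: 534 - 5P = 5P - 232 → 766 = 10P, so P = 76.6 and q = 151.
ΔP = 76.6 − 58 = +18.6.

+18.6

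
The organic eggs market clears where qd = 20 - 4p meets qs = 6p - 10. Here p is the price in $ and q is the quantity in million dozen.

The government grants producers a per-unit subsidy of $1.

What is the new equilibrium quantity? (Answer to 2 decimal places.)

10.40

Initially, 20 - 4p = 6p - 10, so 30 = 10p and p = 3, q = 8.
Since sellers receive the price plus the subsidy, the effective supply curve becomes qs = 6p - 4.
New equilibrium: 20 - 4p = 6p - 4 ⇒ 24 = 10p ⇒ p = 2.4, q = 10.4.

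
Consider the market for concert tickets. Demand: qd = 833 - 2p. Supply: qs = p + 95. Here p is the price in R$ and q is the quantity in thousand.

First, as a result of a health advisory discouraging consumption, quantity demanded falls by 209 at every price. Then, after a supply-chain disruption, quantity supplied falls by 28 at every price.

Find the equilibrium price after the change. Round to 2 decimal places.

Original equilibrium: 833 - 2p = p + 95 gives 738 = 3p, so p = 246 and q = 341.
The new curves are qd = 624 - 2p (demand) and qs = p + 67 (supply).
Equate the new curves: 624 - 2p = p + 67, giving 557 = 3p, p = 557/3 ≈ 185.6667, q = 758/3 ≈ 252.6667.

185.67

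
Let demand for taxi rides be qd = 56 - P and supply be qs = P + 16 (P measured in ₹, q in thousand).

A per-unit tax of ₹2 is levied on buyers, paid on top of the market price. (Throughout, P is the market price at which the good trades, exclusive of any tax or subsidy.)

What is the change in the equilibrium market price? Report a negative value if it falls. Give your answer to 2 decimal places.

-1.00

Initially, 56 - P = P + 16, so 40 = 2P and P = 20, q = 36.
Since buyers pay the price plus the tax, the effective demand curve becomes qd = 54 - P.
New equilibrium: 54 - P = P + 16 ⇒ 38 = 2P ⇒ P = 19, q = 35.
ΔP = 19 − 20 = -1.00.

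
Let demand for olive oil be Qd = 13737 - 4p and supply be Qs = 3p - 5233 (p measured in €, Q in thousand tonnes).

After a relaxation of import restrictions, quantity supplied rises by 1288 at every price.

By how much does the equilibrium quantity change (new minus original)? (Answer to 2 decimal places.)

+736.00

Original equilibrium: 13737 - 4p = 3p - 5233 gives 18970 = 7p, so p = 2710 and Q = 2897.
The new curves are Qd = 13737 - 4p (demand) and Qs = 3p - 3945 (supply).
Clearing the new market: 13737 - 4p = 3p - 3945, so p = 2526 and Q = 3633.
ΔQ = 3633 − 2897 = +736.00.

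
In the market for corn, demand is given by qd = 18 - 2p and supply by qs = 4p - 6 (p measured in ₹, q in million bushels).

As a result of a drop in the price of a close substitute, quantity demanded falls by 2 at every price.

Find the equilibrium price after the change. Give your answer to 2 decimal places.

Solve the original market: 18 - 2p = 4p - 6, hence p = 4 and q = 10.
The shock moves the curves to qd = 16 - 2p and qs = 4p - 6.
Equate the new curves: 16 - 2p = 4p - 6, giving 22 = 6p, p = 11/3 ≈ 3.6667, q = 26/3 ≈ 8.6667.

3.67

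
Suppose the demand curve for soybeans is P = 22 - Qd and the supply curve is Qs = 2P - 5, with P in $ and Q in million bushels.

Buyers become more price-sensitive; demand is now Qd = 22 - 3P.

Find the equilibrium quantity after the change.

Before the shock: 22 - P = 2P - 5 ⇒ 27 = 3P ⇒ P = 9, Q = 13.
The new curves are Qd = 22 - 3P (demand) and Qs = 2P - 5 (supply).
New equilibrium: 22 - 3P = 2P - 5 ⇒ 27 = 5P ⇒ P = 5.4, Q = 5.8.

5.8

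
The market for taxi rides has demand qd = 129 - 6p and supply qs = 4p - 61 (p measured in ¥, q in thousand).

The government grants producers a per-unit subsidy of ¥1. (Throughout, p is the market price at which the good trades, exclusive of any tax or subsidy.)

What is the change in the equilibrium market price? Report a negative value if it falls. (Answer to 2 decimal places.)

-0.40

Initially, 129 - 6p = 4p - 61, so 190 = 10p and p = 19, q = 15.
Since sellers receive the price plus the subsidy, the effective supply curve becomes qs = 4p - 57.
Clearing the new market: 129 - 6p = 4p - 57, so p = 18.6 and q = 17.4.
Δp = 18.6 − 19 = -0.40.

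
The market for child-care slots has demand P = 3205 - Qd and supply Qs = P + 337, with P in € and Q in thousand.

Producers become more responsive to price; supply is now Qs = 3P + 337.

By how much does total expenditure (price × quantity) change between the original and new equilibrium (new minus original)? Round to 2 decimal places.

Solve the original market: 3205 - P = P + 337, hence P = 1434 and Q = 1771.
After the shift, demand is Qd = 3205 - P and supply is Qs = 3P + 337.
Equate the new curves: 3205 - P = 3P + 337, giving 2868 = 4P, P = 717, Q = 2488.
Expenditure moves from 1434×1771 = 2539614 to 717×2488 = 1783896; change = -755718.00.

-755718.00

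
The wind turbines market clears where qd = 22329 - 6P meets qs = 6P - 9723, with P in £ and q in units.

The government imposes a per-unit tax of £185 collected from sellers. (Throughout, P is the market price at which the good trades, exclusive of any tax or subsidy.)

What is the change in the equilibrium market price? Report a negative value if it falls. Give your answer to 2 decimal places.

+92.50

Solve the original market: 22329 - 6P = 6P - 9723, hence P = 2671 and q = 6303.
Since sellers keep the price net of the tax, the effective supply curve becomes qs = 6P - 10833.
Clearing the new market: 22329 - 6P = 6P - 10833, so P = 2763.5 and q = 5748.
ΔP = 2763.5 − 2671 = +92.50.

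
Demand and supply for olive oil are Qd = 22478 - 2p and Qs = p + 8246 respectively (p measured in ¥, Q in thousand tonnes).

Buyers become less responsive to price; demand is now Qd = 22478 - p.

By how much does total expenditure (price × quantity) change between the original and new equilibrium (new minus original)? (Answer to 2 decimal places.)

+47691432.00

Initially, 22478 - 2p = p + 8246, so 14232 = 3p and p = 4744, Q = 12990.
The new curves are Qd = 22478 - p (demand) and Qs = p + 8246 (supply).
Clearing the new market: 22478 - p = p + 8246, so p = 7116 and Q = 15362.
Expenditure moves from 4744×12990 = 61624560 to 7116×15362 = 109315992; change = +47691432.00.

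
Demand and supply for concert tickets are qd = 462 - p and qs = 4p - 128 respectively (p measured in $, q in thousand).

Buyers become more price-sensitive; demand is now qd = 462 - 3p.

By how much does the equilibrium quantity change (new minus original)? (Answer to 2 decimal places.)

Original equilibrium: 462 - p = 4p - 128 gives 590 = 5p, so p = 118 and q = 344.
After the shift, demand is qd = 462 - 3p and supply is qs = 4p - 128.
New equilibrium: 462 - 3p = 4p - 128 ⇒ 590 = 7p ⇒ p = 590/7 ≈ 84.2857, q = 1464/7 ≈ 209.1429.
Δq = 209.1429 − 344 = -134.86.

-134.86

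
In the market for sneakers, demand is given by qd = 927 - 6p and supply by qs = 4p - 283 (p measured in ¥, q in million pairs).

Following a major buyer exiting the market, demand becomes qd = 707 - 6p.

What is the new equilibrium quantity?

Original equilibrium: 927 - 6p = 4p - 283 gives 1210 = 10p, so p = 121 and q = 201.
With the change applied: demand qd = 707 - 6p, supply qs = 4p - 283.
Clearing the new market: 707 - 6p = 4p - 283, so p = 99 and q = 113.

113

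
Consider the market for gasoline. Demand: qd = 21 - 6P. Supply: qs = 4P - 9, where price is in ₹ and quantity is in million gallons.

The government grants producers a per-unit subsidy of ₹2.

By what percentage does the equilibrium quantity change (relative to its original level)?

+160

Initially, 21 - 6P = 4P - 9, so 30 = 10P and P = 3, q = 3.
Since sellers receive the price plus the subsidy, the effective supply curve becomes qs = 4P - 1.
Clearing the new market: 21 - 6P = 4P - 1, so P = 2.2 and q = 7.8.
%Δq = (7.8 − 3) / 3 × 100 = +160%.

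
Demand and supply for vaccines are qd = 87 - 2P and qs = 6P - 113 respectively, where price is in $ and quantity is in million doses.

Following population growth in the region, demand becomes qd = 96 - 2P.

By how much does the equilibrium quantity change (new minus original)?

Original equilibrium: 87 - 2P = 6P - 113 gives 200 = 8P, so P = 25 and q = 37.
The shock moves the curves to qd = 96 - 2P and qs = 6P - 113.
Equate the new curves: 96 - 2P = 6P - 113, giving 209 = 8P, P = 26.125, q = 43.75.
Δq = 43.75 − 37 = +6.75.

+6.75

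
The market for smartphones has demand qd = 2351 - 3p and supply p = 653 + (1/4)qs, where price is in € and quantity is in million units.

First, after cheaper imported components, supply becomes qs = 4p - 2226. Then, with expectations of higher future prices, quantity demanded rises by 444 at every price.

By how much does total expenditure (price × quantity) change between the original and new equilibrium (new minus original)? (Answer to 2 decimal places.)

Initially, 2351 - 3p = 4p - 2612, so 4963 = 7p and p = 709, q = 224.
The new curves are qd = 2795 - 3p (demand) and qs = 4p - 2226 (supply).
New equilibrium: 2795 - 3p = 4p - 2226 ⇒ 5021 = 7p ⇒ p = 5021/7 ≈ 717.2857, q = 4502/7 ≈ 643.1429.
Expenditure moves from 709×224 = 158816 to 717.2857×643.1429 = 461317.1837; change = +302501.18.

+302501.18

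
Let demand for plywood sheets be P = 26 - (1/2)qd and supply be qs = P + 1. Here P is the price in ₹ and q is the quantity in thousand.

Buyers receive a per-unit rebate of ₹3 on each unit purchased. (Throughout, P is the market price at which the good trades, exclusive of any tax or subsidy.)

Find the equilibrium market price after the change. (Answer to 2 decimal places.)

19.00

Before the shock: 52 - 2P = P + 1 ⇒ 51 = 3P ⇒ P = 17, q = 18.
Since buyers' out-of-pocket price is the market price minus the rebate, the effective demand curve becomes qd = 58 - 2P.
New equilibrium: 58 - 2P = P + 1 ⇒ 57 = 3P ⇒ P = 19, q = 20.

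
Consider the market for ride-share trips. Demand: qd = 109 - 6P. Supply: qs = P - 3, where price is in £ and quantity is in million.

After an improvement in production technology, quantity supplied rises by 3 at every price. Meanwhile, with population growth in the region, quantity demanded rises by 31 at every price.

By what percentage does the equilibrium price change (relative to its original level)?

+25

Initially, 109 - 6P = P - 3, so 112 = 7P and P = 16, q = 13.
The shock moves the curves to qd = 140 - 6P and qs = P.
New equilibrium: 140 - 6P = P ⇒ 140 = 7P ⇒ P = 20, q = 20.
%ΔP = (20 − 16) / 16 × 100 = +25%.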